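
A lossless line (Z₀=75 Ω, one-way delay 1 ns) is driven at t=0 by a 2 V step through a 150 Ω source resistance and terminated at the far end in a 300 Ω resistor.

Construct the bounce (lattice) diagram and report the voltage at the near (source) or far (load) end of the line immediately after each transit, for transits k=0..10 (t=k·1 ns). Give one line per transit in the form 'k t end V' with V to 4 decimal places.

0 0 source 0.6667
1 1 load 1.0667
2 2 source 1.2000
3 3 load 1.2800
4 4 source 1.3067
5 5 load 1.3227
6 6 source 1.3280
7 7 load 1.3312
8 8 source 1.3323
9 9 load 1.3329
10 10 source 1.3331

Γ_L=0.600000, Γ_S=0.333333; launch V₁=2·75/225=0.666667
k=0 src: V=0.6667
k=1 load: inc=0.666667, refl=0.666667·0.600000=0.4000; V=0.000000+0.666667+0.400000=1.0667
k=2 src: inc=0.400000, refl=0.400000·0.333333=0.1333; V=0.666667+0.400000+0.133333=1.2000
k=3 load: inc=0.133333, refl=0.133333·0.600000=0.0800; V=1.066667+0.133333+0.080000=1.2800
k=4 src: inc=0.080000, refl=0.080000·0.333333=0.0267; V=1.200000+0.080000+0.026667=1.3067
k=5 load: inc=0.026667, refl=0.026667·0.600000=0.0160; V=1.280000+0.026667+0.016000=1.3227
k=6 src: inc=0.016000, refl=0.016000·0.333333=0.0053; V=1.306667+0.016000+0.005333=1.3280
k=7 load: inc=0.005333, refl=0.005333·0.600000=0.0032; V=1.322667+0.005333+0.003200=1.3312
k=8 src: inc=0.003200, refl=0.003200·0.333333=0.0011; V=1.328000+0.003200+0.001067=1.3323
k=9 load: inc=0.001067, refl=0.001067·0.600000=0.0006; V=1.331200+0.001067+0.000640=1.3329
k=10 src: inc=0.000640, refl=0.000640·0.333333=0.0002; V=1.332267+0.000640+0.000213=1.3331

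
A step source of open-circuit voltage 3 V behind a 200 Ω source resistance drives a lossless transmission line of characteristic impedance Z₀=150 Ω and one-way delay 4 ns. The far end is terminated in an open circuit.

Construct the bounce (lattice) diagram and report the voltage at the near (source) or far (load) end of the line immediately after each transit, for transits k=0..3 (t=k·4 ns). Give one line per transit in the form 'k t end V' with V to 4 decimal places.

Γ_L=1.000000, Γ_S=0.142857; launch V₁=3·150/350=1.285714
k=0 src: V=1.2857
k=1 load: inc=1.285714, refl=1.285714·1.000000=1.2857; V=0.000000+1.285714+1.285714=2.5714
k=2 src: inc=1.285714, refl=1.285714·0.142857=0.1837; V=1.285714+1.285714+0.183673=2.7551
k=3 load: inc=0.183673, refl=0.183673·1.000000=0.1837; V=2.571429+0.183673+0.183673=2.9388

0 0 source 1.2857
1 4 load 2.5714
2 8 source 2.7551
3 12 load 2.9388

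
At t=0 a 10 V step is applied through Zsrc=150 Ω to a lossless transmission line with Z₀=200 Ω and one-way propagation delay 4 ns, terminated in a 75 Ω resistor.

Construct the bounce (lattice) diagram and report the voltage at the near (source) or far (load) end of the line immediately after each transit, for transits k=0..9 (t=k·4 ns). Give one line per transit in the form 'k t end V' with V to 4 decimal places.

Γ_L=-0.454545, Γ_S=-0.142857; launch V₁=10·200/350=5.714286
k=0 src: V=5.7143
k=1 load: inc=5.714286, refl=5.714286·-0.454545=-2.5974; V=0.000000+5.714286+-2.597403=3.1169
k=2 src: inc=-2.597403, refl=-2.597403·-0.142857=0.3711; V=5.714286+-2.597403+0.371058=3.4879
k=3 load: inc=0.371058, refl=0.371058·-0.454545=-0.1687; V=3.116883+0.371058+-0.168663=3.3193
k=4 src: inc=-0.168663, refl=-0.168663·-0.142857=0.0241; V=3.487941+-0.168663+0.024095=3.3434
k=5 load: inc=0.024095, refl=0.024095·-0.454545=-0.0110; V=3.319278+0.024095+-0.010952=3.3324
k=6 src: inc=-0.010952, refl=-0.010952·-0.142857=0.0016; V=3.343373+-0.010952+0.001565=3.3340
k=7 load: inc=0.001565, refl=0.001565·-0.454545=-0.0007; V=3.332421+0.001565+-0.000711=3.3333
k=8 src: inc=-0.000711, refl=-0.000711·-0.142857=0.0001; V=3.333985+-0.000711+0.000102=3.3334
k=9 load: inc=0.000102, refl=0.000102·-0.454545=-0.0000; V=3.333274+0.000102+-0.000046=3.3333

0 0 source 5.7143
1 4 load 3.1169
2 8 source 3.4879
3 12 load 3.3193
4 16 source 3.3434
5 20 load 3.3324
6 24 source 3.3340
7 28 load 3.3333
8 32 source 3.3334
9 36 load 3.3333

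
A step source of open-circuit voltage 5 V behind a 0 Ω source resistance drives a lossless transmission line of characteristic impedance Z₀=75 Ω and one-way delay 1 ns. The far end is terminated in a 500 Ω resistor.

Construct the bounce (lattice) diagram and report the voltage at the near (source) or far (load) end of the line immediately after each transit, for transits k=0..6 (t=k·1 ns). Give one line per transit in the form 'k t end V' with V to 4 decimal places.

Γ_L=0.739130, Γ_S=-1.000000; launch V₁=5·75/75=5.000000
k=0 src: V=5.0000
k=1 load: inc=5.000000, refl=5.000000·0.739130=3.6957; V=0.000000+5.000000+3.695652=8.6957
k=2 src: inc=3.695652, refl=3.695652·-1.000000=-3.6957; V=5.000000+3.695652+-3.695652=5.0000
k=3 load: inc=-3.695652, refl=-3.695652·0.739130=-2.7316; V=8.695652+-3.695652+-2.731569=2.2684
k=4 src: inc=-2.731569, refl=-2.731569·-1.000000=2.7316; V=5.000000+-2.731569+2.731569=5.0000
k=5 load: inc=2.731569, refl=2.731569·0.739130=2.0190; V=2.268431+2.731569+2.018986=7.0190
k=6 src: inc=2.018986, refl=2.018986·-1.000000=-2.0190; V=5.000000+2.018986+-2.018986=5.0000

0 0 source 5.0000
1 1 load 8.6957
2 2 source 5.0000
3 3 load 2.2684
4 4 source 5.0000
5 5 load 7.0190
6 6 source 5.0000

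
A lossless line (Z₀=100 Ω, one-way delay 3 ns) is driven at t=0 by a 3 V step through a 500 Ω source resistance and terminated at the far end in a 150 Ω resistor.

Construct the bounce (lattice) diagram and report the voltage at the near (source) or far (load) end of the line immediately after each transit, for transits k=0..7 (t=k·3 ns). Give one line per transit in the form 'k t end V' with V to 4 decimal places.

0 0 source 0.5000
1 3 load 0.6000
2 6 source 0.6667
3 9 load 0.6800
4 12 source 0.6889
5 15 load 0.6907
6 18 source 0.6919
7 21 load 0.6921

Γ_L=0.200000, Γ_S=0.666667; launch V₁=3·100/600=0.500000
k=0 src: V=0.5000
k=1 load: inc=0.500000, refl=0.500000·0.200000=0.1000; V=0.000000+0.500000+0.100000=0.6000
k=2 src: inc=0.100000, refl=0.100000·0.666667=0.0667; V=0.500000+0.100000+0.066667=0.6667
k=3 load: inc=0.066667, refl=0.066667·0.200000=0.0133; V=0.600000+0.066667+0.013333=0.6800
k=4 src: inc=0.013333, refl=0.013333·0.666667=0.0089; V=0.666667+0.013333+0.008889=0.6889
k=5 load: inc=0.008889, refl=0.008889·0.200000=0.0018; V=0.680000+0.008889+0.001778=0.6907
k=6 src: inc=0.001778, refl=0.001778·0.666667=0.0012; V=0.688889+0.001778+0.001185=0.6919
k=7 load: inc=0.001185, refl=0.001185·0.200000=0.0002; V=0.690667+0.001185+0.000237=0.6921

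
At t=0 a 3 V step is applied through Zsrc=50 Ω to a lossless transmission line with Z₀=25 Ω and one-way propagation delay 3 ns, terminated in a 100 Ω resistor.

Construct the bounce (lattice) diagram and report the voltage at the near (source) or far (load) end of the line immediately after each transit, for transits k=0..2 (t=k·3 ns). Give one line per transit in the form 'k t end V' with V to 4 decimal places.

0 0 source 1.0000
1 3 load 1.6000
2 6 source 1.8000

Γ_L=0.600000, Γ_S=0.333333; launch V₁=3·25/75=1.000000
k=0 src: V=1.0000
k=1 load: inc=1.000000, refl=1.000000·0.600000=0.6000; V=0.000000+1.000000+0.600000=1.6000
k=2 src: inc=0.600000, refl=0.600000·0.333333=0.2000; V=1.000000+0.600000+0.200000=1.8000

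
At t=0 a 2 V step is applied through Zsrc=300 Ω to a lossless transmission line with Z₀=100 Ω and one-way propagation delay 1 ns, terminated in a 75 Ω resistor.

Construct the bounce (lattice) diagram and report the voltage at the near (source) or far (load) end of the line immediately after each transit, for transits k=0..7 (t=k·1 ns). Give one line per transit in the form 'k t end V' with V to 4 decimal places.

0 0 source 0.5000
1 1 load 0.4286
2 2 source 0.3929
3 3 load 0.3980
4 4 source 0.4005
5 5 load 0.4001
6 6 source 0.4000
7 7 load 0.4000

Γ_L=-0.142857, Γ_S=0.500000; launch V₁=2·100/400=0.500000
k=0 src: V=0.5000
k=1 load: inc=0.500000, refl=0.500000·-0.142857=-0.0714; V=0.000000+0.500000+-0.071429=0.4286
k=2 src: inc=-0.071429, refl=-0.071429·0.500000=-0.0357; V=0.500000+-0.071429+-0.035714=0.3929
k=3 load: inc=-0.035714, refl=-0.035714·-0.142857=0.0051; V=0.428571+-0.035714+0.005102=0.3980
k=4 src: inc=0.005102, refl=0.005102·0.500000=0.0026; V=0.392857+0.005102+0.002551=0.4005
k=5 load: inc=0.002551, refl=0.002551·-0.142857=-0.0004; V=0.397959+0.002551+-0.000364=0.4001
k=6 src: inc=-0.000364, refl=-0.000364·0.500000=-0.0002; V=0.400510+-0.000364+-0.000182=0.4000
k=7 load: inc=-0.000182, refl=-0.000182·-0.142857=0.0000; V=0.400146+-0.000182+0.000026=0.4000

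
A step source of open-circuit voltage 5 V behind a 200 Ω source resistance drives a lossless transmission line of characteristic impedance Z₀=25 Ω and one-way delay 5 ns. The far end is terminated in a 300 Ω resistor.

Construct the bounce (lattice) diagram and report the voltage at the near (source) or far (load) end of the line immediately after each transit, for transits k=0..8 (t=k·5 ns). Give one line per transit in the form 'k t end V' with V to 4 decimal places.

0 0 source 0.5556
1 5 load 1.0256
2 10 source 1.3913
3 15 load 1.7006
4 20 source 1.9413
5 25 load 2.1449
6 30 source 2.3032
7 35 load 2.4372
8 40 source 2.5414

Γ_L=0.846154, Γ_S=0.777778; launch V₁=5·25/225=0.555556
k=0 src: V=0.5556
k=1 load: inc=0.555556, refl=0.555556·0.846154=0.4701; V=0.000000+0.555556+0.470085=1.0256
k=2 src: inc=0.470085, refl=0.470085·0.777778=0.3656; V=0.555556+0.470085+0.365622=1.3913
k=3 load: inc=0.365622, refl=0.365622·0.846154=0.3094; V=1.025641+0.365622+0.309372=1.7006
k=4 src: inc=0.309372, refl=0.309372·0.777778=0.2406; V=1.391263+0.309372+0.240623=1.9413
k=5 load: inc=0.240623, refl=0.240623·0.846154=0.2036; V=1.700636+0.240623+0.203604=2.1449
k=6 src: inc=0.203604, refl=0.203604·0.777778=0.1584; V=1.941259+0.203604+0.158359=2.3032
k=7 load: inc=0.158359, refl=0.158359·0.846154=0.1340; V=2.144863+0.158359+0.133996=2.4372
k=8 src: inc=0.133996, refl=0.133996·0.777778=0.1042; V=2.303221+0.133996+0.104219=2.5414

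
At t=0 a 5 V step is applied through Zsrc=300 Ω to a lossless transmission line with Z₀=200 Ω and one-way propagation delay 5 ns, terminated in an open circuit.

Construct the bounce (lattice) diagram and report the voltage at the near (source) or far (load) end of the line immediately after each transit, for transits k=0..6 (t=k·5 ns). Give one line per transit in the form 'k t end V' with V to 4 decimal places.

0 0 source 2.0000
1 5 load 4.0000
2 10 source 4.4000
3 15 load 4.8000
4 20 source 4.8800
5 25 load 4.9600
6 30 source 4.9760

Γ_L=1.000000, Γ_S=0.200000; launch V₁=5·200/500=2.000000
k=0 src: V=2.0000
k=1 load: inc=2.000000, refl=2.000000·1.000000=2.0000; V=0.000000+2.000000+2.000000=4.0000
k=2 src: inc=2.000000, refl=2.000000·0.200000=0.4000; V=2.000000+2.000000+0.400000=4.4000
k=3 load: inc=0.400000, refl=0.400000·1.000000=0.4000; V=4.000000+0.400000+0.400000=4.8000
k=4 src: inc=0.400000, refl=0.400000·0.200000=0.0800; V=4.400000+0.400000+0.080000=4.8800
k=5 load: inc=0.080000, refl=0.080000·1.000000=0.0800; V=4.800000+0.080000+0.080000=4.9600
k=6 src: inc=0.080000, refl=0.080000·0.200000=0.0160; V=4.880000+0.080000+0.016000=4.9760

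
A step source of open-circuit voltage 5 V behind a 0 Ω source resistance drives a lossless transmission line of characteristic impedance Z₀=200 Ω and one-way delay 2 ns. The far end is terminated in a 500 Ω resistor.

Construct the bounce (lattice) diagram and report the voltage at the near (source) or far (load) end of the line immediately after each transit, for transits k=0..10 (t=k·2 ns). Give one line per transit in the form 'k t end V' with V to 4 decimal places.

Γ_L=0.428571, Γ_S=-1.000000; launch V₁=5·200/200=5.000000
k=0 src: V=5.0000
k=1 load: inc=5.000000, refl=5.000000·0.428571=2.1429; V=0.000000+5.000000+2.142857=7.1429
k=2 src: inc=2.142857, refl=2.142857·-1.000000=-2.1429; V=5.000000+2.142857+-2.142857=5.0000
k=3 load: inc=-2.142857, refl=-2.142857·0.428571=-0.9184; V=7.142857+-2.142857+-0.918367=4.0816
k=4 src: inc=-0.918367, refl=-0.918367·-1.000000=0.9184; V=5.000000+-0.918367+0.918367=5.0000
k=5 load: inc=0.918367, refl=0.918367·0.428571=0.3936; V=4.081633+0.918367+0.393586=5.3936
k=6 src: inc=0.393586, refl=0.393586·-1.000000=-0.3936; V=5.000000+0.393586+-0.393586=5.0000
k=7 load: inc=-0.393586, refl=-0.393586·0.428571=-0.1687; V=5.393586+-0.393586+-0.168680=4.8313
k=8 src: inc=-0.168680, refl=-0.168680·-1.000000=0.1687; V=5.000000+-0.168680+0.168680=5.0000
k=9 load: inc=0.168680, refl=0.168680·0.428571=0.0723; V=4.831320+0.168680+0.072291=5.0723
k=10 src: inc=0.072291, refl=0.072291·-1.000000=-0.0723; V=5.000000+0.072291+-0.072291=5.0000

0 0 source 5.0000
1 2 load 7.1429
2 4 source 5.0000
3 6 load 4.0816
4 8 source 5.0000
5 10 load 5.3936
6 12 source 5.0000
7 14 load 4.8313
8 16 source 5.0000
9 18 load 5.0723
10 20 source 5.0000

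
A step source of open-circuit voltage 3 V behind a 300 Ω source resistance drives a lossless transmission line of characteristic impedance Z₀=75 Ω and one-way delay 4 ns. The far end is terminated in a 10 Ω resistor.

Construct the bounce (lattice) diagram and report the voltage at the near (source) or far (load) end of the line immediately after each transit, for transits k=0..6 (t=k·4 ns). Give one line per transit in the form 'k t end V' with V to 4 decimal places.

Γ_L=-0.764706, Γ_S=0.600000; launch V₁=3·75/375=0.600000
k=0 src: V=0.6000
k=1 load: inc=0.600000, refl=0.600000·-0.764706=-0.4588; V=0.000000+0.600000+-0.458824=0.1412
k=2 src: inc=-0.458824, refl=-0.458824·0.600000=-0.2753; V=0.600000+-0.458824+-0.275294=-0.1341
k=3 load: inc=-0.275294, refl=-0.275294·-0.764706=0.2105; V=0.141176+-0.275294+0.210519=0.0764
k=4 src: inc=0.210519, refl=0.210519·0.600000=0.1263; V=-0.134118+0.210519+0.126311=0.2027
k=5 load: inc=0.126311, refl=0.126311·-0.764706=-0.0966; V=0.076401+0.126311+-0.096591=0.1061
k=6 src: inc=-0.096591, refl=-0.096591·0.600000=-0.0580; V=0.202713+-0.096591+-0.057955=0.0482

0 0 source 0.6000
1 4 load 0.1412
2 8 source -0.1341
3 12 load 0.0764
4 16 source 0.2027
5 20 load 0.1061
6 24 source 0.0482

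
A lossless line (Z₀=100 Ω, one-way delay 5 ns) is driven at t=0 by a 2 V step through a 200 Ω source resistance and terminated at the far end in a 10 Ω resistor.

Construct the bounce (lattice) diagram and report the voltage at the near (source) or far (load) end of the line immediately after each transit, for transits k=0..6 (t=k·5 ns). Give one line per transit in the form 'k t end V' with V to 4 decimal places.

Γ_L=-0.818182, Γ_S=0.333333; launch V₁=2·100/300=0.666667
k=0 src: V=0.6667
k=1 load: inc=0.666667, refl=0.666667·-0.818182=-0.5455; V=0.000000+0.666667+-0.545455=0.1212
k=2 src: inc=-0.545455, refl=-0.545455·0.333333=-0.1818; V=0.666667+-0.545455+-0.181818=-0.0606
k=3 load: inc=-0.181818, refl=-0.181818·-0.818182=0.1488; V=0.121212+-0.181818+0.148760=0.0882
k=4 src: inc=0.148760, refl=0.148760·0.333333=0.0496; V=-0.060606+0.148760+0.049587=0.1377
k=5 load: inc=0.049587, refl=0.049587·-0.818182=-0.0406; V=0.088154+0.049587+-0.040571=0.0972
k=6 src: inc=-0.040571, refl=-0.040571·0.333333=-0.0135; V=0.137741+-0.040571+-0.013524=0.0836

0 0 source 0.6667
1 5 load 0.1212
2 10 source -0.0606
3 15 load 0.0882
4 20 source 0.1377
5 25 load 0.0972
6 30 source 0.0836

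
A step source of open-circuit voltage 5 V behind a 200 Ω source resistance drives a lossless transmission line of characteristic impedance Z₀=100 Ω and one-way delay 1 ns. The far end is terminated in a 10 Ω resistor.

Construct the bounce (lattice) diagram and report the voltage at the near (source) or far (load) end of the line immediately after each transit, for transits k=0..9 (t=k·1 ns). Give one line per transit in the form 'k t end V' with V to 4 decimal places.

0 0 source 1.6667
1 1 load 0.3030
2 2 source -0.1515
3 3 load 0.2204
4 4 source 0.3444
5 5 load 0.2429
6 6 source 0.2091
7 7 load 0.2368
8 8 source 0.2460
9 9 load 0.2385

Γ_L=-0.818182, Γ_S=0.333333; launch V₁=5·100/300=1.666667
k=0 src: V=1.6667
k=1 load: inc=1.666667, refl=1.666667·-0.818182=-1.3636; V=0.000000+1.666667+-1.363636=0.3030
k=2 src: inc=-1.363636, refl=-1.363636·0.333333=-0.4545; V=1.666667+-1.363636+-0.454545=-0.1515
k=3 load: inc=-0.454545, refl=-0.454545·-0.818182=0.3719; V=0.303030+-0.454545+0.371901=0.2204
k=4 src: inc=0.371901, refl=0.371901·0.333333=0.1240; V=-0.151515+0.371901+0.123967=0.3444
k=5 load: inc=0.123967, refl=0.123967·-0.818182=-0.1014; V=0.220386+0.123967+-0.101427=0.2429
k=6 src: inc=-0.101427, refl=-0.101427·0.333333=-0.0338; V=0.344353+-0.101427+-0.033809=0.2091
k=7 load: inc=-0.033809, refl=-0.033809·-0.818182=0.0277; V=0.242925+-0.033809+0.027662=0.2368
k=8 src: inc=0.027662, refl=0.027662·0.333333=0.0092; V=0.209116+0.027662+0.009221=0.2460
k=9 load: inc=0.009221, refl=0.009221·-0.818182=-0.0075; V=0.236778+0.009221+-0.007544=0.2385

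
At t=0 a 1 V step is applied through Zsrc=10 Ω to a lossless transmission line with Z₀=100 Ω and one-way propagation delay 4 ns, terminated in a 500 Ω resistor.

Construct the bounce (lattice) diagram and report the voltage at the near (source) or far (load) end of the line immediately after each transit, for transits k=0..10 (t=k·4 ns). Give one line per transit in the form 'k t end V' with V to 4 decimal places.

Γ_L=0.666667, Γ_S=-0.818182; launch V₁=1·100/110=0.909091
k=0 src: V=0.9091
k=1 load: inc=0.909091, refl=0.909091·0.666667=0.6061; V=0.000000+0.909091+0.606061=1.5152
k=2 src: inc=0.606061, refl=0.606061·-0.818182=-0.4959; V=0.909091+0.606061+-0.495868=1.0193
k=3 load: inc=-0.495868, refl=-0.495868·0.666667=-0.3306; V=1.515152+-0.495868+-0.330579=0.6887
k=4 src: inc=-0.330579, refl=-0.330579·-0.818182=0.2705; V=1.019284+-0.330579+0.270473=0.9592
k=5 load: inc=0.270473, refl=0.270473·0.666667=0.1803; V=0.688705+0.270473+0.180316=1.1395
k=6 src: inc=0.180316, refl=0.180316·-0.818182=-0.1475; V=0.959179+0.180316+-0.147531=0.9920
k=7 load: inc=-0.147531, refl=-0.147531·0.666667=-0.0984; V=1.139494+-0.147531+-0.098354=0.8936
k=8 src: inc=-0.098354, refl=-0.098354·-0.818182=0.0805; V=0.991963+-0.098354+0.080471=0.9741
k=9 load: inc=0.080471, refl=0.080471·0.666667=0.0536; V=0.893609+0.080471+0.053648=1.0277
k=10 src: inc=0.053648, refl=0.053648·-0.818182=-0.0439; V=0.974081+0.053648+-0.043893=0.9838

0 0 source 0.9091
1 4 load 1.5152
2 8 source 1.0193
3 12 load 0.6887
4 16 source 0.9592
5 20 load 1.1395
6 24 source 0.9920
7 28 load 0.8936
8 32 source 0.9741
9 36 load 1.0277
10 40 source 0.9838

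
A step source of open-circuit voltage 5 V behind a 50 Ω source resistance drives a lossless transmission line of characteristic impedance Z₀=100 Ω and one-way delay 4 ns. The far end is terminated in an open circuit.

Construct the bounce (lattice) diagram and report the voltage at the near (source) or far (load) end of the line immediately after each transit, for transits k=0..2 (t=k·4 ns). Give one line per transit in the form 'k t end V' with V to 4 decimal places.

0 0 source 3.3333
1 4 load 6.6667
2 8 source 5.5556

Γ_L=1.000000, Γ_S=-0.333333; launch V₁=5·100/150=3.333333
k=0 src: V=3.3333
k=1 load: inc=3.333333, refl=3.333333·1.000000=3.3333; V=0.000000+3.333333+3.333333=6.6667
k=2 src: inc=3.333333, refl=3.333333·-0.333333=-1.1111; V=3.333333+3.333333+-1.111111=5.5556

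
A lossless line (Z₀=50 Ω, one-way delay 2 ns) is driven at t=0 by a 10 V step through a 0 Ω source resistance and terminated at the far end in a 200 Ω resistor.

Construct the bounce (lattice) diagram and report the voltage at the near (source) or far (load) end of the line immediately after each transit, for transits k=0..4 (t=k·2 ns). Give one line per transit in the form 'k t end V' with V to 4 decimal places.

Γ_L=0.600000, Γ_S=-1.000000; launch V₁=10·50/50=10.000000
k=0 src: V=10.0000
k=1 load: inc=10.000000, refl=10.000000·0.600000=6.0000; V=0.000000+10.000000+6.000000=16.0000
k=2 src: inc=6.000000, refl=6.000000·-1.000000=-6.0000; V=10.000000+6.000000+-6.000000=10.0000
k=3 load: inc=-6.000000, refl=-6.000000·0.600000=-3.6000; V=16.000000+-6.000000+-3.600000=6.4000
k=4 src: inc=-3.600000, refl=-3.600000·-1.000000=3.6000; V=10.000000+-3.600000+3.600000=10.0000

0 0 source 10.0000
1 2 load 16.0000
2 4 source 10.0000
3 6 load 6.4000
4 8 source 10.0000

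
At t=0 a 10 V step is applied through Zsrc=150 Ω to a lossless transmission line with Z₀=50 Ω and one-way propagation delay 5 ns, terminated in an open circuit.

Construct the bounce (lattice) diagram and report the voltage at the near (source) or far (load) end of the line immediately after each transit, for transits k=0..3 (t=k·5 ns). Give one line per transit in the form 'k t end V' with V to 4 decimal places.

Γ_L=1.000000, Γ_S=0.500000; launch V₁=10·50/200=2.500000
k=0 src: V=2.5000
k=1 load: inc=2.500000, refl=2.500000·1.000000=2.5000; V=0.000000+2.500000+2.500000=5.0000
k=2 src: inc=2.500000, refl=2.500000·0.500000=1.2500; V=2.500000+2.500000+1.250000=6.2500
k=3 load: inc=1.250000, refl=1.250000·1.000000=1.2500; V=5.000000+1.250000+1.250000=7.5000

0 0 source 2.5000
1 5 load 5.0000
2 10 source 6.2500
3 15 load 7.5000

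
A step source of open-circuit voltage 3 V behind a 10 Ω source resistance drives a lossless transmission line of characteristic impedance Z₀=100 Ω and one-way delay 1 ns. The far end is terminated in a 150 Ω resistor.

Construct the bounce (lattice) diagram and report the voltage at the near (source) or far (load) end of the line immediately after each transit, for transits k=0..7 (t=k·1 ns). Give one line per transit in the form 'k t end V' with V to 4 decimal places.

0 0 source 2.7273
1 1 load 3.2727
2 2 source 2.8264
3 3 load 2.7372
4 4 source 2.8102
5 5 load 2.8248
6 6 source 2.8129
7 7 load 2.8105

Γ_L=0.200000, Γ_S=-0.818182; launch V₁=3·100/110=2.727273
k=0 src: V=2.7273
k=1 load: inc=2.727273, refl=2.727273·0.200000=0.5455; V=0.000000+2.727273+0.545455=3.2727
k=2 src: inc=0.545455, refl=0.545455·-0.818182=-0.4463; V=2.727273+0.545455+-0.446281=2.8264
k=3 load: inc=-0.446281, refl=-0.446281·0.200000=-0.0893; V=3.272727+-0.446281+-0.089256=2.7372
k=4 src: inc=-0.089256, refl=-0.089256·-0.818182=0.0730; V=2.826446+-0.089256+0.073028=2.8102
k=5 load: inc=0.073028, refl=0.073028·0.200000=0.0146; V=2.737190+0.073028+0.014606=2.8248
k=6 src: inc=0.014606, refl=0.014606·-0.818182=-0.0120; V=2.810218+0.014606+-0.011950=2.8129
k=7 load: inc=-0.011950, refl=-0.011950·0.200000=-0.0024; V=2.824823+-0.011950+-0.002390=2.8105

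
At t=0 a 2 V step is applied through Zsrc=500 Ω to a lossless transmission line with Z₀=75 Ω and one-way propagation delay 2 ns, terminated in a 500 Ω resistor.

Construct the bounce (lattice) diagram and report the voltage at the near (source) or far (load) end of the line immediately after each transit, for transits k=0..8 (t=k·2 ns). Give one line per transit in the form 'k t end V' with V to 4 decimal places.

0 0 source 0.2609
1 2 load 0.4537
2 4 source 0.5962
3 6 load 0.7015
4 8 source 0.7794
5 10 load 0.8369
6 12 source 0.8795
7 14 load 0.9109
8 16 source 0.9342

Γ_L=0.739130, Γ_S=0.739130; launch V₁=2·75/575=0.260870
k=0 src: V=0.2609
k=1 load: inc=0.260870, refl=0.260870·0.739130=0.1928; V=0.000000+0.260870+0.192817=0.4537
k=2 src: inc=0.192817, refl=0.192817·0.739130=0.1425; V=0.260870+0.192817+0.142517=0.5962
k=3 load: inc=0.142517, refl=0.142517·0.739130=0.1053; V=0.453686+0.142517+0.105338=0.7015
k=4 src: inc=0.105338, refl=0.105338·0.739130=0.0779; V=0.596203+0.105338+0.077859=0.7794
k=5 load: inc=0.077859, refl=0.077859·0.739130=0.0575; V=0.701541+0.077859+0.057548=0.8369
k=6 src: inc=0.057548, refl=0.057548·0.739130=0.0425; V=0.779400+0.057548+0.042535=0.8795
k=7 load: inc=0.042535, refl=0.042535·0.739130=0.0314; V=0.836948+0.042535+0.031439=0.9109
k=8 src: inc=0.031439, refl=0.031439·0.739130=0.0232; V=0.879483+0.031439+0.023238=0.9342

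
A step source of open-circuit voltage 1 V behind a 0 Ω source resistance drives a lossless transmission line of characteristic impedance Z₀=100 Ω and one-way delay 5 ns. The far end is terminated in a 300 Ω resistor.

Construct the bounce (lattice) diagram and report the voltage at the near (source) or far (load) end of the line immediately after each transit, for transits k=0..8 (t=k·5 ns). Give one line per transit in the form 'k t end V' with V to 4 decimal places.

Γ_L=0.500000, Γ_S=-1.000000; launch V₁=1·100/100=1.000000
k=0 src: V=1.0000
k=1 load: inc=1.000000, refl=1.000000·0.500000=0.5000; V=0.000000+1.000000+0.500000=1.5000
k=2 src: inc=0.500000, refl=0.500000·-1.000000=-0.5000; V=1.000000+0.500000+-0.500000=1.0000
k=3 load: inc=-0.500000, refl=-0.500000·0.500000=-0.2500; V=1.500000+-0.500000+-0.250000=0.7500
k=4 src: inc=-0.250000, refl=-0.250000·-1.000000=0.2500; V=1.000000+-0.250000+0.250000=1.0000
k=5 load: inc=0.250000, refl=0.250000·0.500000=0.1250; V=0.750000+0.250000+0.125000=1.1250
k=6 src: inc=0.125000, refl=0.125000·-1.000000=-0.1250; V=1.000000+0.125000+-0.125000=1.0000
k=7 load: inc=-0.125000, refl=-0.125000·0.500000=-0.0625; V=1.125000+-0.125000+-0.062500=0.9375
k=8 src: inc=-0.062500, refl=-0.062500·-1.000000=0.0625; V=1.000000+-0.062500+0.062500=1.0000

0 0 source 1.0000
1 5 load 1.5000
2 10 source 1.0000
3 15 load 0.7500
4 20 source 1.0000
5 25 load 1.1250
6 30 source 1.0000
7 35 load 0.9375
8 40 source 1.0000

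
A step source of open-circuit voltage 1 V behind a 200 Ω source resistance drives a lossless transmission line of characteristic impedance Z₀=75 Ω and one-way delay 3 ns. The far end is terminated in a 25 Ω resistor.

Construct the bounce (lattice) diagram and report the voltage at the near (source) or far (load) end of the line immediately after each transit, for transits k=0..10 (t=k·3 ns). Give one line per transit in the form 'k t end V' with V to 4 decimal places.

Γ_L=-0.500000, Γ_S=0.454545; launch V₁=1·75/275=0.272727
k=0 src: V=0.2727
k=1 load: inc=0.272727, refl=0.272727·-0.500000=-0.1364; V=0.000000+0.272727+-0.136364=0.1364
k=2 src: inc=-0.136364, refl=-0.136364·0.454545=-0.0620; V=0.272727+-0.136364+-0.061983=0.0744
k=3 load: inc=-0.061983, refl=-0.061983·-0.500000=0.0310; V=0.136364+-0.061983+0.030992=0.1054
k=4 src: inc=0.030992, refl=0.030992·0.454545=0.0141; V=0.074380+0.030992+0.014087=0.1195
k=5 load: inc=0.014087, refl=0.014087·-0.500000=-0.0070; V=0.105372+0.014087+-0.007044=0.1124
k=6 src: inc=-0.007044, refl=-0.007044·0.454545=-0.0032; V=0.119459+-0.007044+-0.003202=0.1092
k=7 load: inc=-0.003202, refl=-0.003202·-0.500000=0.0016; V=0.112415+-0.003202+0.001601=0.1108
k=8 src: inc=0.001601, refl=0.001601·0.454545=0.0007; V=0.109214+0.001601+0.000728=0.1115
k=9 load: inc=0.000728, refl=0.000728·-0.500000=-0.0004; V=0.110815+0.000728+-0.000364=0.1112
k=10 src: inc=-0.000364, refl=-0.000364·0.454545=-0.0002; V=0.111542+-0.000364+-0.000165=0.1110

0 0 source 0.2727
1 3 load 0.1364
2 6 source 0.0744
3 9 load 0.1054
4 12 source 0.1195
5 15 load 0.1124
6 18 source 0.1092
7 21 load 0.1108
8 24 source 0.1115
9 27 load 0.1112
10 30 source 0.1110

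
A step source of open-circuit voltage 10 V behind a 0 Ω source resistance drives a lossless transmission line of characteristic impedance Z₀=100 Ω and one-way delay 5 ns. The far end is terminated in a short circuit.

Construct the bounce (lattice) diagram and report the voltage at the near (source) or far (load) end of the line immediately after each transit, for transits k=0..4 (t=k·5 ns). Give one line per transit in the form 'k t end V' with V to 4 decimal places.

Γ_L=-1.000000, Γ_S=-1.000000; launch V₁=10·100/100=10.000000
k=0 src: V=10.0000
k=1 load: inc=10.000000, refl=10.000000·-1.000000=-10.0000; V=0.000000+10.000000+-10.000000=0.0000
k=2 src: inc=-10.000000, refl=-10.000000·-1.000000=10.0000; V=10.000000+-10.000000+10.000000=10.0000
k=3 load: inc=10.000000, refl=10.000000·-1.000000=-10.0000; V=0.000000+10.000000+-10.000000=0.0000
k=4 src: inc=-10.000000, refl=-10.000000·-1.000000=10.0000; V=10.000000+-10.000000+10.000000=10.0000

0 0 source 10.0000
1 5 load 0.0000
2 10 source 10.0000
3 15 load 0.0000
4 20 source 10.0000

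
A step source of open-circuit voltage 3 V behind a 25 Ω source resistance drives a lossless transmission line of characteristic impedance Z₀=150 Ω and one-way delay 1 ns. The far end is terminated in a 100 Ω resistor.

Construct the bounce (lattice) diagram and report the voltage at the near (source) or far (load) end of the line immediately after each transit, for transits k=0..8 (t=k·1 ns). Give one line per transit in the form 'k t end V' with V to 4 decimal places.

Γ_L=-0.200000, Γ_S=-0.714286; launch V₁=3·150/175=2.571429
k=0 src: V=2.5714
k=1 load: inc=2.571429, refl=2.571429·-0.200000=-0.5143; V=0.000000+2.571429+-0.514286=2.0571
k=2 src: inc=-0.514286, refl=-0.514286·-0.714286=0.3673; V=2.571429+-0.514286+0.367347=2.4245
k=3 load: inc=0.367347, refl=0.367347·-0.200000=-0.0735; V=2.057143+0.367347+-0.073469=2.3510
k=4 src: inc=-0.073469, refl=-0.073469·-0.714286=0.0525; V=2.424490+-0.073469+0.052478=2.4035
k=5 load: inc=0.052478, refl=0.052478·-0.200000=-0.0105; V=2.351020+0.052478+-0.010496=2.3930
k=6 src: inc=-0.010496, refl=-0.010496·-0.714286=0.0075; V=2.403499+-0.010496+0.007497=2.4005
k=7 load: inc=0.007497, refl=0.007497·-0.200000=-0.0015; V=2.393003+0.007497+-0.001499=2.3990
k=8 src: inc=-0.001499, refl=-0.001499·-0.714286=0.0011; V=2.400500+-0.001499+0.001071=2.4001

0 0 source 2.5714
1 1 load 2.0571
2 2 source 2.4245
3 3 load 2.3510
4 4 source 2.4035
5 5 load 2.3930
6 6 source 2.4005
7 7 load 2.3990
8 8 source 2.4001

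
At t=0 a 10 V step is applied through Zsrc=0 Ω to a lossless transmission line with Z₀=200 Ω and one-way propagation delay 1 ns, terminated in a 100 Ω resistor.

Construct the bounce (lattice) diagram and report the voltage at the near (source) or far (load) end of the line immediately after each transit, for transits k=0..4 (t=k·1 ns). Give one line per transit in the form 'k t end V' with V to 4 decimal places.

Γ_L=-0.333333, Γ_S=-1.000000; launch V₁=10·200/200=10.000000
k=0 src: V=10.0000
k=1 load: inc=10.000000, refl=10.000000·-0.333333=-3.3333; V=0.000000+10.000000+-3.333333=6.6667
k=2 src: inc=-3.333333, refl=-3.333333·-1.000000=3.3333; V=10.000000+-3.333333+3.333333=10.0000
k=3 load: inc=3.333333, refl=3.333333·-0.333333=-1.1111; V=6.666667+3.333333+-1.111111=8.8889
k=4 src: inc=-1.111111, refl=-1.111111·-1.000000=1.1111; V=10.000000+-1.111111+1.111111=10.0000

0 0 source 10.0000
1 1 load 6.6667
2 2 source 10.0000
3 3 load 8.8889
4 4 source 10.0000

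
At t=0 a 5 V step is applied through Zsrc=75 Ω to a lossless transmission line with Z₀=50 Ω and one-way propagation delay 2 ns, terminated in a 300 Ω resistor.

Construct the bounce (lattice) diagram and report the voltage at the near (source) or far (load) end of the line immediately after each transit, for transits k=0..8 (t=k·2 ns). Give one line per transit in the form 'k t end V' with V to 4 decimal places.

Γ_L=0.714286, Γ_S=0.200000; launch V₁=5·50/125=2.000000
k=0 src: V=2.0000
k=1 load: inc=2.000000, refl=2.000000·0.714286=1.4286; V=0.000000+2.000000+1.428571=3.4286
k=2 src: inc=1.428571, refl=1.428571·0.200000=0.2857; V=2.000000+1.428571+0.285714=3.7143
k=3 load: inc=0.285714, refl=0.285714·0.714286=0.2041; V=3.428571+0.285714+0.204082=3.9184
k=4 src: inc=0.204082, refl=0.204082·0.200000=0.0408; V=3.714286+0.204082+0.040816=3.9592
k=5 load: inc=0.040816, refl=0.040816·0.714286=0.0292; V=3.918367+0.040816+0.029155=3.9883
k=6 src: inc=0.029155, refl=0.029155·0.200000=0.0058; V=3.959184+0.029155+0.005831=3.9942
k=7 load: inc=0.005831, refl=0.005831·0.714286=0.0042; V=3.988338+0.005831+0.004165=3.9983
k=8 src: inc=0.004165, refl=0.004165·0.200000=0.0008; V=3.994169+0.004165+0.000833=3.9992

0 0 source 2.0000
1 2 load 3.4286
2 4 source 3.7143
3 6 load 3.9184
4 8 source 3.9592
5 10 load 3.9883
6 12 source 3.9942
7 14 load 3.9983
8 16 source 3.9992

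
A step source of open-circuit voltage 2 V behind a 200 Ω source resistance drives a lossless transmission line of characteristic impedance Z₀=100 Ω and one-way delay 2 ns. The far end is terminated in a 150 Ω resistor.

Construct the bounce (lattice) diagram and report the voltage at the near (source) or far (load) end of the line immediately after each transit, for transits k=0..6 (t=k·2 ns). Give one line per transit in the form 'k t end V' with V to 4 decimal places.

0 0 source 0.6667
1 2 load 0.8000
2 4 source 0.8444
3 6 load 0.8533
4 8 source 0.8563
5 10 load 0.8569
6 12 source 0.8571

Γ_L=0.200000, Γ_S=0.333333; launch V₁=2·100/300=0.666667
k=0 src: V=0.6667
k=1 load: inc=0.666667, refl=0.666667·0.200000=0.1333; V=0.000000+0.666667+0.133333=0.8000
k=2 src: inc=0.133333, refl=0.133333·0.333333=0.0444; V=0.666667+0.133333+0.044444=0.8444
k=3 load: inc=0.044444, refl=0.044444·0.200000=0.0089; V=0.800000+0.044444+0.008889=0.8533
k=4 src: inc=0.008889, refl=0.008889·0.333333=0.0030; V=0.844444+0.008889+0.002963=0.8563
k=5 load: inc=0.002963, refl=0.002963·0.200000=0.0006; V=0.853333+0.002963+0.000593=0.8569
k=6 src: inc=0.000593, refl=0.000593·0.333333=0.0002; V=0.856296+0.000593+0.000198=0.8571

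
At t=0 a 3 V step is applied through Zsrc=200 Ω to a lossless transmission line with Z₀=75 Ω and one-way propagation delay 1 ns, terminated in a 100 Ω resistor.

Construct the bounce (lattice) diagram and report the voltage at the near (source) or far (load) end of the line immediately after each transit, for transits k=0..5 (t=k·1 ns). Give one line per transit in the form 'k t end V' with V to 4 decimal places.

0 0 source 0.8182
1 1 load 0.9351
2 2 source 0.9882
3 3 load 0.9958
4 4 source 0.9992
5 5 load 0.9997

Γ_L=0.142857, Γ_S=0.454545; launch V₁=3·75/275=0.818182
k=0 src: V=0.8182
k=1 load: inc=0.818182, refl=0.818182·0.142857=0.1169; V=0.000000+0.818182+0.116883=0.9351
k=2 src: inc=0.116883, refl=0.116883·0.454545=0.0531; V=0.818182+0.116883+0.053129=0.9882
k=3 load: inc=0.053129, refl=0.053129·0.142857=0.0076; V=0.935065+0.053129+0.007590=0.9958
k=4 src: inc=0.007590, refl=0.007590·0.454545=0.0034; V=0.988194+0.007590+0.003450=0.9992
k=5 load: inc=0.003450, refl=0.003450·0.142857=0.0005; V=0.995783+0.003450+0.000493=0.9997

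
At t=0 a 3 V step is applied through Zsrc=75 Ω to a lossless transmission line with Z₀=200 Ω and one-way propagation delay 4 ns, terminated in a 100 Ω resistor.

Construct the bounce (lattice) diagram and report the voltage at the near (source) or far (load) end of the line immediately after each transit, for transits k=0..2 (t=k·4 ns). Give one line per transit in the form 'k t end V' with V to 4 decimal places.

0 0 source 2.1818
1 4 load 1.4545
2 8 source 1.7851

Γ_L=-0.333333, Γ_S=-0.454545; launch V₁=3·200/275=2.181818
k=0 src: V=2.1818
k=1 load: inc=2.181818, refl=2.181818·-0.333333=-0.7273; V=0.000000+2.181818+-0.727273=1.4545
k=2 src: inc=-0.727273, refl=-0.727273·-0.454545=0.3306; V=2.181818+-0.727273+0.330579=1.7851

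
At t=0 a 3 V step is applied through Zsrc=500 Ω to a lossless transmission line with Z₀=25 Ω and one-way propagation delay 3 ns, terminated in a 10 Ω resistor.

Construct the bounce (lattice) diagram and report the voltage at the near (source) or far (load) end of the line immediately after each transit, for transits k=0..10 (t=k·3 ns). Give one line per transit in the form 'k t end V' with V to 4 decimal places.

0 0 source 0.1429
1 3 load 0.0816
2 6 source 0.0262
3 9 load 0.0500
4 12 source 0.0715
5 15 load 0.0623
6 18 source 0.0539
7 21 load 0.0575
8 24 source 0.0607
9 27 load 0.0593
10 30 source 0.0581

Γ_L=-0.428571, Γ_S=0.904762; launch V₁=3·25/525=0.142857
k=0 src: V=0.1429
k=1 load: inc=0.142857, refl=0.142857·-0.428571=-0.0612; V=0.000000+0.142857+-0.061224=0.0816
k=2 src: inc=-0.061224, refl=-0.061224·0.904762=-0.0554; V=0.142857+-0.061224+-0.055394=0.0262
k=3 load: inc=-0.055394, refl=-0.055394·-0.428571=0.0237; V=0.081633+-0.055394+0.023740=0.0500
k=4 src: inc=0.023740, refl=0.023740·0.904762=0.0215; V=0.026239+0.023740+0.021479=0.0715
k=5 load: inc=0.021479, refl=0.021479·-0.428571=-0.0092; V=0.049979+0.021479+-0.009205=0.0623
k=6 src: inc=-0.009205, refl=-0.009205·0.904762=-0.0083; V=0.071458+-0.009205+-0.008329=0.0539
k=7 load: inc=-0.008329, refl=-0.008329·-0.428571=0.0036; V=0.062253+-0.008329+0.003569=0.0575
k=8 src: inc=0.003569, refl=0.003569·0.904762=0.0032; V=0.053924+0.003569+0.003229=0.0607
k=9 load: inc=0.003229, refl=0.003229·-0.428571=-0.0014; V=0.057494+0.003229+-0.001384=0.0593
k=10 src: inc=-0.001384, refl=-0.001384·0.904762=-0.0013; V=0.060723+-0.001384+-0.001252=0.0581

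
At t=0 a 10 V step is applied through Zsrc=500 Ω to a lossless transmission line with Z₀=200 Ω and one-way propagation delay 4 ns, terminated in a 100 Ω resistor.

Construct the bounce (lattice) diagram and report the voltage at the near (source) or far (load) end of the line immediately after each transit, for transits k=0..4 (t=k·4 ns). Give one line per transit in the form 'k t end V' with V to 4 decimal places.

Γ_L=-0.333333, Γ_S=0.428571; launch V₁=10·200/700=2.857143
k=0 src: V=2.8571
k=1 load: inc=2.857143, refl=2.857143·-0.333333=-0.9524; V=0.000000+2.857143+-0.952381=1.9048
k=2 src: inc=-0.952381, refl=-0.952381·0.428571=-0.4082; V=2.857143+-0.952381+-0.408163=1.4966
k=3 load: inc=-0.408163, refl=-0.408163·-0.333333=0.1361; V=1.904762+-0.408163+0.136054=1.6327
k=4 src: inc=0.136054, refl=0.136054·0.428571=0.0583; V=1.496599+0.136054+0.058309=1.6910

0 0 source 2.8571
1 4 load 1.9048
2 8 source 1.4966
3 12 load 1.6327
4 16 source 1.6910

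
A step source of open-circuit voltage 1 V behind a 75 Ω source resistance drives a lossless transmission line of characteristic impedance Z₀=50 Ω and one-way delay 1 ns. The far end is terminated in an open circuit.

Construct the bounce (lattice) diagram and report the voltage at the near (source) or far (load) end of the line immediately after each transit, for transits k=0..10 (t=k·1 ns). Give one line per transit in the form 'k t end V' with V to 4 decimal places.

Γ_L=1.000000, Γ_S=0.200000; launch V₁=1·50/125=0.400000
k=0 src: V=0.4000
k=1 load: inc=0.400000, refl=0.400000·1.000000=0.4000; V=0.000000+0.400000+0.400000=0.8000
k=2 src: inc=0.400000, refl=0.400000·0.200000=0.0800; V=0.400000+0.400000+0.080000=0.8800
k=3 load: inc=0.080000, refl=0.080000·1.000000=0.0800; V=0.800000+0.080000+0.080000=0.9600
k=4 src: inc=0.080000, refl=0.080000·0.200000=0.0160; V=0.880000+0.080000+0.016000=0.9760
k=5 load: inc=0.016000, refl=0.016000·1.000000=0.0160; V=0.960000+0.016000+0.016000=0.9920
k=6 src: inc=0.016000, refl=0.016000·0.200000=0.0032; V=0.976000+0.016000+0.003200=0.9952
k=7 load: inc=0.003200, refl=0.003200·1.000000=0.0032; V=0.992000+0.003200+0.003200=0.9984
k=8 src: inc=0.003200, refl=0.003200·0.200000=0.0006; V=0.995200+0.003200+0.000640=0.9990
k=9 load: inc=0.000640, refl=0.000640·1.000000=0.0006; V=0.998400+0.000640+0.000640=0.9997
k=10 src: inc=0.000640, refl=0.000640·0.200000=0.0001; V=0.999040+0.000640+0.000128=0.9998

0 0 source 0.4000
1 1 load 0.8000
2 2 source 0.8800
3 3 load 0.9600
4 4 source 0.9760
5 5 load 0.9920
6 6 source 0.9952
7 7 load 0.9984
8 8 source 0.9990
9 9 load 0.9997
10 10 source 0.9998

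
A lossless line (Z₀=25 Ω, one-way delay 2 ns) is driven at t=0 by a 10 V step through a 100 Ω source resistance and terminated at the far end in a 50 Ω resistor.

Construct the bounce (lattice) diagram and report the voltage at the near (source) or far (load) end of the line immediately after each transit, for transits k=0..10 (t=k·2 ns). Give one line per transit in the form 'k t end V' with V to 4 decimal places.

Γ_L=0.333333, Γ_S=0.600000; launch V₁=10·25/125=2.000000
k=0 src: V=2.0000
k=1 load: inc=2.000000, refl=2.000000·0.333333=0.6667; V=0.000000+2.000000+0.666667=2.6667
k=2 src: inc=0.666667, refl=0.666667·0.600000=0.4000; V=2.000000+0.666667+0.400000=3.0667
k=3 load: inc=0.400000, refl=0.400000·0.333333=0.1333; V=2.666667+0.400000+0.133333=3.2000
k=4 src: inc=0.133333, refl=0.133333·0.600000=0.0800; V=3.066667+0.133333+0.080000=3.2800
k=5 load: inc=0.080000, refl=0.080000·0.333333=0.0267; V=3.200000+0.080000+0.026667=3.3067
k=6 src: inc=0.026667, refl=0.026667·0.600000=0.0160; V=3.280000+0.026667+0.016000=3.3227
k=7 load: inc=0.016000, refl=0.016000·0.333333=0.0053; V=3.306667+0.016000+0.005333=3.3280
k=8 src: inc=0.005333, refl=0.005333·0.600000=0.0032; V=3.322667+0.005333+0.003200=3.3312
k=9 load: inc=0.003200, refl=0.003200·0.333333=0.0011; V=3.328000+0.003200+0.001067=3.3323
k=10 src: inc=0.001067, refl=0.001067·0.600000=0.0006; V=3.331200+0.001067+0.000640=3.3329

0 0 source 2.0000
1 2 load 2.6667
2 4 source 3.0667
3 6 load 3.2000
4 8 source 3.2800
5 10 load 3.3067
6 12 source 3.3227
7 14 load 3.3280
8 16 source 3.3312
9 18 load 3.3323
10 20 source 3.3329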